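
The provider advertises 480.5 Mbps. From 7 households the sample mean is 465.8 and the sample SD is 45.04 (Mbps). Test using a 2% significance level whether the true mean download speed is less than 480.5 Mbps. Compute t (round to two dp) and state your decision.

t = -0.86; fail to reject H0

H0: μ = 480.5; H1: μ < 480.5 (one-sample t-test, left-tailed).
t = (x̄ − μ₀)/(s/√n) = (465.8 − 480.5)/(45.04/√7) = -0.86
df = n − 1 = 6
p-value = P(T ≤ -0.86) ≈ 0.2105
Since p ≈ 0.2105 > α = 0.02, fail to reject H0; the data do not provide sufficient evidence against H0.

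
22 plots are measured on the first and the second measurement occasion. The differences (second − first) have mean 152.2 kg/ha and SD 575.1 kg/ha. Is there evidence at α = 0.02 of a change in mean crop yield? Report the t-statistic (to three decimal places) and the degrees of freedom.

H0: μ_d = 0; H1: μ_d ≠ 0 (paired t-test on the differences, two-sided).
t = d̄/(s_d/√n) = 152.2/(575.1/√22) = 1.241
df = n − 1 = 21
Two-sided p-value ≈ 0.228
Since p ≈ 0.228 > α = 0.02, fail to reject H0; the evidence is not statistically significant.

t = 1.241, df = 21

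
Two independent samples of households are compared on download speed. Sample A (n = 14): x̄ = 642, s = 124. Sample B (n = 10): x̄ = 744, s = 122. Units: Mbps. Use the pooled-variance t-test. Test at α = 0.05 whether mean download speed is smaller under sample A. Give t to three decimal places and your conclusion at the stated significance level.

Let group 1 = sample A, group 2 = sample B. H0: μ_1 = μ_2; H1: μ_1 < μ_2 (two-sample pooled-variance t-test, left-tailed).
s_p² = [(14−1)·124² + (10−1)·122²]/(14+10−2) = 15174.7
t = (642 − 744)/√[15174.7·(1/14 + 1/10)] = -2.000
df = n₁ + n₂ − 2 = 22
p-value = P(T ≤ -2.000) ≈ 0.0290
Since p ≈ 0.0290 < α = 0.05, reject H0; the evidence is statistically significant.

t = -2.000; reject H0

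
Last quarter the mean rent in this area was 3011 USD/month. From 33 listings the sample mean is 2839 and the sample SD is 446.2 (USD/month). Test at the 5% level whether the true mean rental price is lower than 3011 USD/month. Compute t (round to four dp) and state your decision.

H0: μ = 3011; H1: μ < 3011 (one-sample t-test, left-tailed).
t = (x̄ − μ₀)/(s/√n) = (2839 − 3011)/(446.2/√33) = -2.2144
df = n − 1 = 32
p-value = P(T ≤ -2.2144) ≈ 0.017
Since p ≈ 0.017 < α = 0.05, reject H0; the data support H1.

t = -2.2144; reject H0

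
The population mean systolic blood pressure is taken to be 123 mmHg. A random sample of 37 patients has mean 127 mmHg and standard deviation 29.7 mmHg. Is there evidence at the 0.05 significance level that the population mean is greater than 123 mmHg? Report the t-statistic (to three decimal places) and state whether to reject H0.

H0: μ = 123; H1: μ > 123 (one-sample t-test, right-tailed).
t = (x̄ − μ₀)/(s/√n) = (127 − 123)/(29.7/√37) = 0.819
df = n − 1 = 36
p-value = P(T ≥ 0.819) ≈ 0.209
Since p ≈ 0.209 > α = 0.05, fail to reject H0; the evidence is not statistically significant.

t = 0.819; fail to reject H0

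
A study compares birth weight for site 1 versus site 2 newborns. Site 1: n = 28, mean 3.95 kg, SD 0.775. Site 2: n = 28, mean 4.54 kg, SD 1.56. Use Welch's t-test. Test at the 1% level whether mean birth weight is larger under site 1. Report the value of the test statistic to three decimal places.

Let group 1 = site 1, group 2 = site 2. H0: μ_1 = μ_2; H1: μ_1 > μ_2 (Welch's two-sample t-test, right-tailed).
t = (x̄_1 − x̄_2)/√(s_1²/n_1 + s_2²/n_2) = (3.95 − 4.54)/√(0.775²/28 + 1.56²/28) = -1.792
Welch–Satterthwaite df ≈ 39.56
p-value = P(T ≥ -1.792) ≈ 0.960
Since p ≈ 0.960 > α = 0.01, fail to reject H0; the evidence is not statistically significant.

-1.792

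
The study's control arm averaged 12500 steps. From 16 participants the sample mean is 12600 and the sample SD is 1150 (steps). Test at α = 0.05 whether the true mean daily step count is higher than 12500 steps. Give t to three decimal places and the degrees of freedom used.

t = 0.348, df = 15

H0: μ = 12500; H1: μ > 12500 (one-sample t-test, right-tailed).
t = (x̄ − μ₀)/(s/√n) = (12600 − 12500)/(1150/√16) = 0.348
df = n − 1 = 15
p-value = P(T ≥ 0.348) ≈ 0.366
Since p ≈ 0.366 > α = 0.05, fail to reject H0; the data do not provide sufficient evidence against H0.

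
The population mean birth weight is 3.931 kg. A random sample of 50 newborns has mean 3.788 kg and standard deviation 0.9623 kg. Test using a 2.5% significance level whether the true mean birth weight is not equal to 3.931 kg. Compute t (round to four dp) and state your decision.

t = -1.0508; fail to reject H0

H0: μ = 3.931; H1: μ ≠ 3.931 (one-sample t-test, two-sided).
t = (x̄ − μ₀)/(s/√n) = (3.788 − 3.931)/(0.9623/√50) = -1.0508
df = n − 1 = 49
Two-sided p-value ≈ 0.2985
Since p ≈ 0.2985 > α = 0.025, fail to reject H0; the data do not provide sufficient evidence against H0.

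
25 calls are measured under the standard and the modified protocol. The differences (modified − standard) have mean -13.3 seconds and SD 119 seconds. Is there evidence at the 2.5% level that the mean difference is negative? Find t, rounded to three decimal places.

H0: μ_d = 0; H1: μ_d < 0 (paired t-test on the differences, left-tailed).
t = d̄/(s_d/√n) = -13.3/(119/√25) = -0.559
df = n − 1 = 24
p-value = P(T ≤ -0.559) ≈ 0.291
Since p ≈ 0.291 > α = 0.025, fail to reject H0; the evidence is not statistically significant.

-0.559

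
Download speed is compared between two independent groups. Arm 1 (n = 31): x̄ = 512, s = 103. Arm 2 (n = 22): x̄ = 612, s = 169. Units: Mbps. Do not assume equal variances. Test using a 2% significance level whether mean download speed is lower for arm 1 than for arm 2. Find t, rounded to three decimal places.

Let group 1 = arm 1, group 2 = arm 2. H0: μ_1 = μ_2; H1: μ_1 < μ_2 (Welch's two-sample t-test, left-tailed).
t = (x̄_1 − x̄_2)/√(s_1²/n_1 + s_2²/n_2) = (512 − 612)/√(103²/31 + 169²/22) = -2.469
Welch–Satterthwaite df ≈ 31.98
p-value = P(T ≤ -2.469) ≈ 0.0095
Since p ≈ 0.0095 < α = 0.02, reject H0; the evidence is statistically significant.

-2.469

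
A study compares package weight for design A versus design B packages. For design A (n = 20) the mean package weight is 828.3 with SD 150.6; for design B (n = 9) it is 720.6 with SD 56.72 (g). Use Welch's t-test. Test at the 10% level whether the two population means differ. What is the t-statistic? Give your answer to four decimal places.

2.7887

Let group 1 = design A, group 2 = design B. H0: μ_1 = μ_2; H1: μ_1 ≠ μ_2 (Welch's two-sample t-test, two-sided).
t = (x̄_1 − x̄_2)/√(s_1²/n_1 + s_2²/n_2) = (828.3 − 720.6)/√(150.6²/20 + 56.72²/9) = 2.7887
Welch–Satterthwaite df ≈ 26.59
Two-sided p-value ≈ 0.0097
Since p ≈ 0.0097 < α = 0.1, reject H0; the data support H1.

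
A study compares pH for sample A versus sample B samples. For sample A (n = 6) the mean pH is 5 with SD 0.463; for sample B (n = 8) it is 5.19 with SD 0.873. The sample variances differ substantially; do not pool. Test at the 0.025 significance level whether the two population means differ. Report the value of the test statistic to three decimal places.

-0.525

Let group 1 = sample A, group 2 = sample B. H0: μ_1 = μ_2; H1: μ_1 ≠ μ_2 (Welch's two-sample t-test, two-sided).
t = (x̄_1 − x̄_2)/√(s_1²/n_1 + s_2²/n_2) = (5 − 5.19)/√(0.463²/6 + 0.873²/8) = -0.525
Welch–Satterthwaite df ≈ 11.06
Two-sided p-value ≈ 0.6100
Since p ≈ 0.6100 > α = 0.025, fail to reject H0; the evidence is not statistically significant.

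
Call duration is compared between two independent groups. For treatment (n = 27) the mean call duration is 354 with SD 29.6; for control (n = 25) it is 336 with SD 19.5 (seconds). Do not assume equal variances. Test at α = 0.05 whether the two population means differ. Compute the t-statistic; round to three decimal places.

2.607

Let group 1 = treatment, group 2 = control. H0: μ_1 = μ_2; H1: μ_1 ≠ μ_2 (Welch's two-sample t-test, two-sided).
t = (x̄_1 − x̄_2)/√(s_1²/n_1 + s_2²/n_2) = (354 − 336)/√(29.6²/27 + 19.5²/25) = 2.607
Welch–Satterthwaite df ≈ 45.30
Two-sided p-value ≈ 0.0123
Since p ≈ 0.0123 < α = 0.05, reject H0; the evidence is statistically significant.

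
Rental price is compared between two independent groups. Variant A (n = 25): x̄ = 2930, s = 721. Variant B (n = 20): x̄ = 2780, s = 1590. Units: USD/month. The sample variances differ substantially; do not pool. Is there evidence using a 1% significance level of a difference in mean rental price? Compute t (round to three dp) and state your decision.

t = 0.391; fail to reject H0

Let group 1 = variant A, group 2 = variant B. H0: μ_1 = μ_2; H1: μ_1 ≠ μ_2 (Welch's two-sample t-test, two-sided).
t = (x̄_1 − x̄_2)/√(s_1²/n_1 + s_2²/n_2) = (2930 − 2780)/√(721²/25 + 1590²/20) = 0.391
Welch–Satterthwaite df ≈ 25.22
Two-sided p-value ≈ 0.6991
Since p ≈ 0.6991 > α = 0.01, fail to reject H0; the data do not provide sufficient evidence against H0.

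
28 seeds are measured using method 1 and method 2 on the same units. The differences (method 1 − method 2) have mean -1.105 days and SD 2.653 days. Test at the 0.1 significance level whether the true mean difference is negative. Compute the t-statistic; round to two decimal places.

H0: μ_d = 0; H1: μ_d < 0 (paired t-test on the differences, left-tailed).
t = d̄/(s_d/√n) = -1.105/(2.653/√28) = -2.20
df = n − 1 = 27
p-value = P(T ≤ -2.20) ≈ 0.0181
Since p ≈ 0.0181 < α = 0.1, reject H0; the data support H1.

-2.20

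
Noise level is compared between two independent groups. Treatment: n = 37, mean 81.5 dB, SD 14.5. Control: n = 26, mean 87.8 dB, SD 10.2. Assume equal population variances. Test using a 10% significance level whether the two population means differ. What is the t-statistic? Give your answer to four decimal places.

-1.9066

Let group 1 = treatment, group 2 = control. H0: μ_1 = μ_2; H1: μ_1 ≠ μ_2 (two-sample pooled-variance t-test, two-sided).
s_p² = [(37−1)·14.5² + (26−1)·10.2²]/(37+26−2) = 166.721
t = (81.5 − 87.8)/√[166.721·(1/37 + 1/26)] = -1.9066
df = n₁ + n₂ − 2 = 61
Two-sided p-value ≈ 0.061
Since p ≈ 0.061 < α = 0.1, reject H0; the data support H1.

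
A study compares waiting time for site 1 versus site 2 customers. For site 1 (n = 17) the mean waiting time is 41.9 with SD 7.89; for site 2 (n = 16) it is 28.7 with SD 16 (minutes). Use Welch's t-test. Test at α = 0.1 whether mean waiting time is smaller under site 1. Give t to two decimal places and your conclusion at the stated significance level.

t = 2.98; fail to reject H0

Let group 1 = site 1, group 2 = site 2. H0: μ_1 = μ_2; H1: μ_1 < μ_2 (Welch's two-sample t-test, left-tailed).
t = (x̄_1 − x̄_2)/√(s_1²/n_1 + s_2²/n_2) = (41.9 − 28.7)/√(7.89²/17 + 16²/16) = 2.98
Welch–Satterthwaite df ≈ 21.59
p-value = P(T ≤ 2.98) ≈ 0.9965
Since p ≈ 0.9965 > α = 0.1, fail to reject H0; the evidence is not statistically significant.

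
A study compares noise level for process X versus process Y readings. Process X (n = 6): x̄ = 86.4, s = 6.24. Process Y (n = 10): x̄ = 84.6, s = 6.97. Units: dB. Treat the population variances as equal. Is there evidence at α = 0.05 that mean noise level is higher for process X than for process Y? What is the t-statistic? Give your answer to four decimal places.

Let group 1 = process X, group 2 = process Y. H0: μ_1 = μ_2; H1: μ_1 > μ_2 (two-sample pooled-variance t-test, right-tailed).
s_p² = [(6−1)·6.24² + (10−1)·6.97²]/(6+10−2) = 45.1369
t = (86.4 − 84.6)/√[45.1369·(1/6 + 1/10)] = 0.5188
df = n₁ + n₂ − 2 = 14
p-value = P(T ≥ 0.5188) ≈ 0.306
Since p ≈ 0.306 > α = 0.05, fail to reject H0; the data do not provide sufficient evidence against H0.

0.5188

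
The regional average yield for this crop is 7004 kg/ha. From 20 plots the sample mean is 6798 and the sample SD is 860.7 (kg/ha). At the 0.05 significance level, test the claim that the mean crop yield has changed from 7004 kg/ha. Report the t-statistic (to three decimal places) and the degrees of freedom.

H0: μ = 7004; H1: μ ≠ 7004 (one-sample t-test, two-sided).
t = (x̄ − μ₀)/(s/√n) = (6798 − 7004)/(860.7/√20) = -1.070
df = n − 1 = 19
Two-sided p-value ≈ 0.298
Since p ≈ 0.298 > α = 0.05, fail to reject H0; the evidence is not statistically significant.

t = -1.070, df = 19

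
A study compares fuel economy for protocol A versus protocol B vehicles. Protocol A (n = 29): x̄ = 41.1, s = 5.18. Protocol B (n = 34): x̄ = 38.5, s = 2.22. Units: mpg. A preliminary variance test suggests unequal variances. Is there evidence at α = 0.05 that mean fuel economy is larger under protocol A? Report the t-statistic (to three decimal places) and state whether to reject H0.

t = 2.513; reject H0

Let group 1 = protocol A, group 2 = protocol B. H0: μ_1 = μ_2; H1: μ_1 > μ_2 (Welch's two-sample t-test, right-tailed).
t = (x̄_1 − x̄_2)/√(s_1²/n_1 + s_2²/n_2) = (41.1 − 38.5)/√(5.18²/29 + 2.22²/34) = 2.513
Welch–Satterthwaite df ≈ 36.70
p-value = P(T ≥ 2.513) ≈ 0.0082
Since p ≈ 0.0082 < α = 0.05, reject H0; the data support H1.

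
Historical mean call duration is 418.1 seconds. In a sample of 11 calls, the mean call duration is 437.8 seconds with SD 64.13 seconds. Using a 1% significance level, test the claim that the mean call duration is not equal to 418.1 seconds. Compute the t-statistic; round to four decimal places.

H0: μ = 418.1; H1: μ ≠ 418.1 (one-sample t-test, two-sided).
t = (x̄ − μ₀)/(s/√n) = (437.8 − 418.1)/(64.13/√11) = 1.0188
df = n − 1 = 10
Two-sided p-value ≈ 0.3323
Since p ≈ 0.3323 > α = 0.01, fail to reject H0; the data do not provide sufficient evidence against H0.

1.0188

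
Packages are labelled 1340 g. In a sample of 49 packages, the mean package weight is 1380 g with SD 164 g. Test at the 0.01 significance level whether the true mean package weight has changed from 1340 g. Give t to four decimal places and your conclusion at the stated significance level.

t = 1.7073; fail to reject H0

H0: μ = 1340; H1: μ ≠ 1340 (one-sample t-test, two-sided).
t = (x̄ − μ₀)/(s/√n) = (1380 − 1340)/(164/√49) = 1.7073
df = n − 1 = 48
Two-sided p-value ≈ 0.094
Since p ≈ 0.094 > α = 0.01, fail to reject H0; the data do not provide sufficient evidence against H0.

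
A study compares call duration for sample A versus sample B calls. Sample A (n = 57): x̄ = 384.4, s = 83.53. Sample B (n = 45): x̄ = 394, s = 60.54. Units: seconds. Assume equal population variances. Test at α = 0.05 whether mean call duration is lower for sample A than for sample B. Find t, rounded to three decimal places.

Let group 1 = sample A, group 2 = sample B. H0: μ_1 = μ_2; H1: μ_1 < μ_2 (two-sample pooled-variance t-test, left-tailed).
s_p² = [(57−1)·83.53² + (45−1)·60.54²]/(57+45−2) = 5519.91
t = (384.4 − 394)/√[5519.91·(1/57 + 1/45)] = -0.648
df = n₁ + n₂ − 2 = 100
p-value = P(T ≤ -0.648) ≈ 0.259
Since p ≈ 0.259 > α = 0.05, fail to reject H0; the evidence is not statistically significant.

-0.648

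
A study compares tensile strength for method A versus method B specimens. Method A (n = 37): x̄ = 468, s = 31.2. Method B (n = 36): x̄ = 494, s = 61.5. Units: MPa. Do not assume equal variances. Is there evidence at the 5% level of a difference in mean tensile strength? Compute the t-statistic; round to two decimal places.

Let group 1 = method A, group 2 = method B. H0: μ_1 = μ_2; H1: μ_1 ≠ μ_2 (Welch's two-sample t-test, two-sided).
t = (x̄_1 − x̄_2)/√(s_1²/n_1 + s_2²/n_2) = (468 − 494)/√(31.2²/37 + 61.5²/36) = -2.27
Welch–Satterthwaite df ≈ 51.58
Two-sided p-value ≈ 0.028
Since p ≈ 0.028 < α = 0.05, reject H0; the evidence is statistically significant.

-2.27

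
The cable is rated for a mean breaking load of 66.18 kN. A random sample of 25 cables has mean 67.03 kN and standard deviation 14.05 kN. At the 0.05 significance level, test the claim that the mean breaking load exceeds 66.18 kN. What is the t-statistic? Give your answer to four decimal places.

0.3025

H0: μ = 66.18; H1: μ > 66.18 (one-sample t-test, right-tailed).
t = (x̄ − μ₀)/(s/√n) = (67.03 − 66.18)/(14.05/√25) = 0.3025
df = n − 1 = 24
p-value = P(T ≥ 0.3025) ≈ 0.3824
Since p ≈ 0.3824 > α = 0.05, fail to reject H0; the data do not provide sufficient evidence against H0.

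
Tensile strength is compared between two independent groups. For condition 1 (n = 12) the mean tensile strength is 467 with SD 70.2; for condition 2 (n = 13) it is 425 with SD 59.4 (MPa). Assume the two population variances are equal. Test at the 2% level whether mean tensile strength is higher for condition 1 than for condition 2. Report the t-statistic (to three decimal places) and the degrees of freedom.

t = 1.619, df = 23

Let group 1 = condition 1, group 2 = condition 2. H0: μ_1 = μ_2; H1: μ_1 > μ_2 (two-sample pooled-variance t-test, right-tailed).
s_p² = [(12−1)·70.2² + (13−1)·59.4²]/(12+13−2) = 4197.77
t = (467 − 425)/√[4197.77·(1/12 + 1/13)] = 1.619
df = n₁ + n₂ − 2 = 23
p-value = P(T ≥ 1.619) ≈ 0.060
Since p ≈ 0.060 > α = 0.02, fail to reject H0; the evidence is not statistically significant.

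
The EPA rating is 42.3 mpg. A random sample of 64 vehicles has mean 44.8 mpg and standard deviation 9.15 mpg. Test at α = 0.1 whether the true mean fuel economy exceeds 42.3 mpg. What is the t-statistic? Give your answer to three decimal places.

2.186

H0: μ = 42.3; H1: μ > 42.3 (one-sample t-test, right-tailed).
t = (x̄ − μ₀)/(s/√n) = (44.8 − 42.3)/(9.15/√64) = 2.186
df = n − 1 = 63
p-value = P(T ≥ 2.186) ≈ 0.0163
Since p ≈ 0.0163 < α = 0.1, reject H0; the data support H1.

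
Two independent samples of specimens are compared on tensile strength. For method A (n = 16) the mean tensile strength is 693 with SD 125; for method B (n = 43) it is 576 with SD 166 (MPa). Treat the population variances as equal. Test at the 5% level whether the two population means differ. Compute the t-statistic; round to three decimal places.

Let group 1 = method A, group 2 = method B. H0: μ_1 = μ_2; H1: μ_1 ≠ μ_2 (two-sample pooled-variance t-test, two-sided).
s_p² = [(16−1)·125² + (43−1)·166²]/(16+43−2) = 24416.3
t = (693 − 576)/√[24416.3·(1/16 + 1/43)] = 2.557
df = n₁ + n₂ − 2 = 57
Two-sided p-value ≈ 0.0132
Since p ≈ 0.0132 < α = 0.05, reject H0; the evidence is statistically significant.

2.557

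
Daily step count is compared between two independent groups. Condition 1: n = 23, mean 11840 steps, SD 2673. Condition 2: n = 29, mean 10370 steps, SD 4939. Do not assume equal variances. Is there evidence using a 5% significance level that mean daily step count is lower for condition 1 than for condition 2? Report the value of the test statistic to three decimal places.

1.370

Let group 1 = condition 1, group 2 = condition 2. H0: μ_1 = μ_2; H1: μ_1 < μ_2 (Welch's two-sample t-test, left-tailed).
t = (x̄_1 − x̄_2)/√(s_1²/n_1 + s_2²/n_2) = (11840 − 10370)/√(2673²/23 + 4939²/29) = 1.370
Welch–Satterthwaite df ≈ 44.73
p-value = P(T ≤ 1.370) ≈ 0.9112
Since p ≈ 0.9112 > α = 0.05, fail to reject H0; the data do not provide sufficient evidence against H0.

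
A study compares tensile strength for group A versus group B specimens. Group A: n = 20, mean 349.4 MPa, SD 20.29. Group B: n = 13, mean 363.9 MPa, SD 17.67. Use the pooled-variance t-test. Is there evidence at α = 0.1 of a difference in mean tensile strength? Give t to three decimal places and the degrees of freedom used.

Let group 1 = group A, group 2 = group B. H0: μ_1 = μ_2; H1: μ_1 ≠ μ_2 (two-sample pooled-variance t-test, two-sided).
s_p² = [(20−1)·20.29² + (13−1)·17.67²]/(20+13−2) = 373.185
t = (349.4 − 363.9)/√[373.185·(1/20 + 1/13)] = -2.107
df = n₁ + n₂ − 2 = 31
Two-sided p-value ≈ 0.0433
Since p ≈ 0.0433 < α = 0.1, reject H0; the data support H1.

t = -2.107, df = 31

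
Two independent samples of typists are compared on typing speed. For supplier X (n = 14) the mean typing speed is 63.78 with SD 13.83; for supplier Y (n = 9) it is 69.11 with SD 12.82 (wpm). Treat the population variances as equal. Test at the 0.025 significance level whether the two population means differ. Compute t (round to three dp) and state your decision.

t = -0.927; fail to reject H0

Let group 1 = supplier X, group 2 = supplier Y. H0: μ_1 = μ_2; H1: μ_1 ≠ μ_2 (two-sample pooled-variance t-test, two-sided).
s_p² = [(14−1)·13.83² + (9−1)·12.82²]/(14+9−2) = 181.015
t = (63.78 − 69.11)/√[181.015·(1/14 + 1/9)] = -0.927
df = n₁ + n₂ − 2 = 21
Two-sided p-value ≈ 0.364
Since p ≈ 0.364 > α = 0.025, fail to reject H0; the evidence is not statistically significant.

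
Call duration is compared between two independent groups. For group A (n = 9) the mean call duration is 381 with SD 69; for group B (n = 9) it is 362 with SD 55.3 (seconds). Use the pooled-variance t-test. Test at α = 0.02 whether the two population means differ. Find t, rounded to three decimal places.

Let group 1 = group A, group 2 = group B. H0: μ_1 = μ_2; H1: μ_1 ≠ μ_2 (two-sample pooled-variance t-test, two-sided).
s_p² = [(9−1)·69² + (9−1)·55.3²]/(9+9−2) = 3909.55
t = (381 − 362)/√[3909.55·(1/9 + 1/9)] = 0.645
df = n₁ + n₂ − 2 = 16
Two-sided p-value ≈ 0.5283
Since p ≈ 0.5283 > α = 0.02, fail to reject H0; the evidence is not statistically significant.

0.645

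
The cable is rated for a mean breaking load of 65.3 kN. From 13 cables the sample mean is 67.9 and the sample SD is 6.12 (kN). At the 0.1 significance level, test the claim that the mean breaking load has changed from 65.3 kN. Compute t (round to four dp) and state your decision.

H0: μ = 65.3; H1: μ ≠ 65.3 (one-sample t-test, two-sided).
t = (x̄ − μ₀)/(s/√n) = (67.9 − 65.3)/(6.12/√13) = 1.5318
df = n − 1 = 12
Two-sided p-value ≈ 0.152
Since p ≈ 0.152 > α = 0.1, fail to reject H0; the evidence is not statistically significant.

t = 1.5318; fail to reject H0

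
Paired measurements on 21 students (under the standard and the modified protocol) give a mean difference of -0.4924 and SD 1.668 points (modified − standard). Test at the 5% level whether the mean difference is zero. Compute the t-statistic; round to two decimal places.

-1.35

H0: μ_d = 0; H1: μ_d ≠ 0 (paired t-test on the differences, two-sided).
t = d̄/(s_d/√n) = -0.4924/(1.668/√21) = -1.35
df = n − 1 = 20
Two-sided p-value ≈ 0.191
Since p ≈ 0.191 > α = 0.05, fail to reject H0; the data do not provide sufficient evidence against H0.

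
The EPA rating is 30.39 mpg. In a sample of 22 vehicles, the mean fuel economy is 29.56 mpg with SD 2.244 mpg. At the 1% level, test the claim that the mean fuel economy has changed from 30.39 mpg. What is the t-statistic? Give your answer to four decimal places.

H0: μ = 30.39; H1: μ ≠ 30.39 (one-sample t-test, two-sided).
t = (x̄ − μ₀)/(s/√n) = (29.56 − 30.39)/(2.244/√22) = -1.7349
df = n − 1 = 21
Two-sided p-value ≈ 0.0974
Since p ≈ 0.0974 > α = 0.01, fail to reject H0; the evidence is not statistically significant.

-1.7349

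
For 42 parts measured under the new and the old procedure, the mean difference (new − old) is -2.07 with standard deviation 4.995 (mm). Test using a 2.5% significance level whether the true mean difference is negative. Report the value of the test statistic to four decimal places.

H0: μ_d = 0; H1: μ_d < 0 (paired t-test on the differences, left-tailed).
t = d̄/(s_d/√n) = -2.07/(4.995/√42) = -2.6857
df = n − 1 = 41
p-value = P(T ≤ -2.6857) ≈ 0.0052
Since p ≈ 0.0052 < α = 0.025, reject H0; the data support H1.

-2.6857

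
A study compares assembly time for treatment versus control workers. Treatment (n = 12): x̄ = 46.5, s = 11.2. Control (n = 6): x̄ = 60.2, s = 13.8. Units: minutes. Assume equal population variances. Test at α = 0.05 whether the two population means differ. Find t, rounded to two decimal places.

-2.27

Let group 1 = treatment, group 2 = control. H0: μ_1 = μ_2; H1: μ_1 ≠ μ_2 (two-sample pooled-variance t-test, two-sided).
s_p² = [(12−1)·11.2² + (6−1)·13.8²]/(12+6−2) = 145.752
t = (46.5 − 60.2)/√[145.752·(1/12 + 1/6)] = -2.27
df = n₁ + n₂ − 2 = 16
Two-sided p-value ≈ 0.0374
Since p ≈ 0.0374 < α = 0.05, reject H0; the evidence is statistically significant.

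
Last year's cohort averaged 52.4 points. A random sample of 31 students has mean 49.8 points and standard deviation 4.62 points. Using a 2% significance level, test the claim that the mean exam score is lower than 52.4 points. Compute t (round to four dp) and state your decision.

H0: μ = 52.4; H1: μ < 52.4 (one-sample t-test, left-tailed).
t = (x̄ − μ₀)/(s/√n) = (49.8 − 52.4)/(4.62/√31) = -3.1334
df = n − 1 = 30
p-value = P(T ≤ -3.1334) ≈ 0.002
Since p ≈ 0.002 < α = 0.02, reject H0; the data support H1.

t = -3.1334; reject H0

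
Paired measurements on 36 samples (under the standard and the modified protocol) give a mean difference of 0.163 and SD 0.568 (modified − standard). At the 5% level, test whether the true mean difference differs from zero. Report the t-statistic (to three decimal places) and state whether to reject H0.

t = 1.722; fail to reject H0

H0: μ_d = 0; H1: μ_d ≠ 0 (paired t-test on the differences, two-sided).
t = d̄/(s_d/√n) = 0.163/(0.568/√36) = 1.722
df = n − 1 = 35
Two-sided p-value ≈ 0.0939
Since p ≈ 0.0939 > α = 0.05, fail to reject H0; the data do not provide sufficient evidence against H0.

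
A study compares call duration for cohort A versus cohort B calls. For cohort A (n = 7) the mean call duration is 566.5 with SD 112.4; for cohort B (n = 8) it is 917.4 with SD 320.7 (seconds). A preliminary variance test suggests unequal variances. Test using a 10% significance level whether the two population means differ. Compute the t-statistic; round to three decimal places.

-2.898

Let group 1 = cohort A, group 2 = cohort B. H0: μ_1 = μ_2; H1: μ_1 ≠ μ_2 (Welch's two-sample t-test, two-sided).
t = (x̄_1 − x̄_2)/√(s_1²/n_1 + s_2²/n_2) = (566.5 − 917.4)/√(112.4²/7 + 320.7²/8) = -2.898
Welch–Satterthwaite df ≈ 8.90
Two-sided p-value ≈ 0.0179
Since p ≈ 0.0179 < α = 0.1, reject H0; the data support H1.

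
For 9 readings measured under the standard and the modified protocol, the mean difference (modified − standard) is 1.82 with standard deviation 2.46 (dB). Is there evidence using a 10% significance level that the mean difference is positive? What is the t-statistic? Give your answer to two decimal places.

2.22

H0: μ_d = 0; H1: μ_d > 0 (paired t-test on the differences, right-tailed).
t = d̄/(s_d/√n) = 1.82/(2.46/√9) = 2.22
df = n − 1 = 8
p-value = P(T ≥ 2.22) ≈ 0.0286
Since p ≈ 0.0286 < α = 0.1, reject H0; the data support H1.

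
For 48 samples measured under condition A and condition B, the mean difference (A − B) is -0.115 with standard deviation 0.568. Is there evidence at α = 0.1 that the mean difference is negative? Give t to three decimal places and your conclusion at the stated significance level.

H0: μ_d = 0; H1: μ_d < 0 (paired t-test on the differences, left-tailed).
t = d̄/(s_d/√n) = -0.115/(0.568/√48) = -1.403
df = n − 1 = 47
p-value = P(T ≤ -1.403) ≈ 0.0836
Since p ≈ 0.0836 < α = 0.1, reject H0; the evidence is statistically significant.

t = -1.403; reject H0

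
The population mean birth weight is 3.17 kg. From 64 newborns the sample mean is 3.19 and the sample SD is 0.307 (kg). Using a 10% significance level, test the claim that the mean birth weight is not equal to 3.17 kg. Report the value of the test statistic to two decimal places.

H0: μ = 3.17; H1: μ ≠ 3.17 (one-sample t-test, two-sided).
t = (x̄ − μ₀)/(s/√n) = (3.19 − 3.17)/(0.307/√64) = 0.52
df = n − 1 = 63
Two-sided p-value ≈ 0.604
Since p ≈ 0.604 > α = 0.1, fail to reject H0; the data do not provide sufficient evidence against H0.

0.52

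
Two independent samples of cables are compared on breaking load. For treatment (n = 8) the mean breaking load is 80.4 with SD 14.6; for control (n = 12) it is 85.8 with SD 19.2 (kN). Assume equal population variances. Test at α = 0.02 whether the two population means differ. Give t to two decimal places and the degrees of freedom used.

Let group 1 = treatment, group 2 = control. H0: μ_1 = μ_2; H1: μ_1 ≠ μ_2 (two-sample pooled-variance t-test, two-sided).
s_p² = [(8−1)·14.6² + (12−1)·19.2²]/(8+12−2) = 308.176
t = (80.4 − 85.8)/√[308.176·(1/8 + 1/12)] = -0.67
df = n₁ + n₂ − 2 = 18
Two-sided p-value ≈ 0.5089
Since p ≈ 0.5089 > α = 0.02, fail to reject H0; the evidence is not statistically significant.

t = -0.67, df = 18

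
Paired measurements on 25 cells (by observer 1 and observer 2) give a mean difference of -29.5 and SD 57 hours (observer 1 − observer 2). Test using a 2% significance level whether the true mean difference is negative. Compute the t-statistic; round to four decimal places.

-2.5877

H0: μ_d = 0; H1: μ_d < 0 (paired t-test on the differences, left-tailed).
t = d̄/(s_d/√n) = -29.5/(57/√25) = -2.5877
df = n − 1 = 24
p-value = P(T ≤ -2.5877) ≈ 0.008
Since p ≈ 0.008 < α = 0.02, reject H0; the evidence is statistically significant.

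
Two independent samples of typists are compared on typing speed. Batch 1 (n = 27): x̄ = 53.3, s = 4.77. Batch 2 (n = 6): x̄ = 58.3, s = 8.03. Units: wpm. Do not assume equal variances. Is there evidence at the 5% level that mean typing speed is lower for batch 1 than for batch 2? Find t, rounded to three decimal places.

Let group 1 = batch 1, group 2 = batch 2. H0: μ_1 = μ_2; H1: μ_1 < μ_2 (Welch's two-sample t-test, left-tailed).
t = (x̄_1 − x̄_2)/√(s_1²/n_1 + s_2²/n_2) = (53.3 − 58.3)/√(4.77²/27 + 8.03²/6) = -1.469
Welch–Satterthwaite df ≈ 5.81
p-value = P(T ≤ -1.469) ≈ 0.097
Since p ≈ 0.097 > α = 0.05, fail to reject H0; the data do not provide sufficient evidence against H0.

-1.469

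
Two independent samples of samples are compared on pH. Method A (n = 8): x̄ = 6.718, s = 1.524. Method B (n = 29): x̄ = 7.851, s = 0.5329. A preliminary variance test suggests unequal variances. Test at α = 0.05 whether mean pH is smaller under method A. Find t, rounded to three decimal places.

Let group 1 = method A, group 2 = method B. H0: μ_1 = μ_2; H1: μ_1 < μ_2 (Welch's two-sample t-test, left-tailed).
t = (x̄_1 − x̄_2)/√(s_1²/n_1 + s_2²/n_2) = (6.718 − 7.851)/√(1.524²/8 + 0.5329²/29) = -2.068
Welch–Satterthwaite df ≈ 7.48
p-value = P(T ≤ -2.068) ≈ 0.0374
Since p ≈ 0.0374 < α = 0.05, reject H0; the evidence is statistically significant.

-2.068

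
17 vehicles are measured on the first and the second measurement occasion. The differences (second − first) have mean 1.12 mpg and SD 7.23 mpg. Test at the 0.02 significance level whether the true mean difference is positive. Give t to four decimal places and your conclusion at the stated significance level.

H0: μ_d = 0; H1: μ_d > 0 (paired t-test on the differences, right-tailed).
t = d̄/(s_d/√n) = 1.12/(7.23/√17) = 0.6387
df = n − 1 = 16
p-value = P(T ≥ 0.6387) ≈ 0.266
Since p ≈ 0.266 > α = 0.02, fail to reject H0; the evidence is not statistically significant.

t = 0.6387; fail to reject H0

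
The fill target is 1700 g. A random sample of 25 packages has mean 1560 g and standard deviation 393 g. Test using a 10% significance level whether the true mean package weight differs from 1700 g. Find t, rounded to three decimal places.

-1.781

H0: μ = 1700; H1: μ ≠ 1700 (one-sample t-test, two-sided).
t = (x̄ − μ₀)/(s/√n) = (1560 − 1700)/(393/√25) = -1.781
df = n − 1 = 24
Two-sided p-value ≈ 0.0875
Since p ≈ 0.0875 < α = 0.1, reject H0; the data support H1.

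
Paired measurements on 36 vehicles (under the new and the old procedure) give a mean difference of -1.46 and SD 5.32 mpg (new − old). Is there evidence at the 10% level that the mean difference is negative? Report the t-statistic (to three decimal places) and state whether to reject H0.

t = -1.647; reject H0

H0: μ_d = 0; H1: μ_d < 0 (paired t-test on the differences, left-tailed).
t = d̄/(s_d/√n) = -1.46/(5.32/√36) = -1.647
df = n − 1 = 35
p-value = P(T ≤ -1.647) ≈ 0.0543
Since p ≈ 0.0543 < α = 0.1, reject H0; the evidence is statistically significant.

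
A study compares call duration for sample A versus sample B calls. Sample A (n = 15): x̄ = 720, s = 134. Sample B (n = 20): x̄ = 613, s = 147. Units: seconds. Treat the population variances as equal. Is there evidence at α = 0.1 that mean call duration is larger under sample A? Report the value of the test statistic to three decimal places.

Let group 1 = sample A, group 2 = sample B. H0: μ_1 = μ_2; H1: μ_1 > μ_2 (two-sample pooled-variance t-test, right-tailed).
s_p² = [(15−1)·134² + (20−1)·147²]/(15+20−2) = 20059.2
t = (720 − 613)/√[20059.2·(1/15 + 1/20)] = 2.212
df = n₁ + n₂ − 2 = 33
p-value = P(T ≥ 2.212) ≈ 0.0170
Since p ≈ 0.0170 < α = 0.1, reject H0; the data support H1.

2.212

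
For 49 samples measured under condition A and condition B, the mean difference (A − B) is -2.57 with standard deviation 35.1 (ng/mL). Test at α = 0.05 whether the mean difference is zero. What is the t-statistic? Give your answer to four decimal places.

H0: μ_d = 0; H1: μ_d ≠ 0 (paired t-test on the differences, two-sided).
t = d̄/(s_d/√n) = -2.57/(35.1/√49) = -0.5125
df = n − 1 = 48
Two-sided p-value ≈ 0.6106
Since p ≈ 0.6106 > α = 0.05, fail to reject H0; the data do not provide sufficient evidence against H0.

-0.5125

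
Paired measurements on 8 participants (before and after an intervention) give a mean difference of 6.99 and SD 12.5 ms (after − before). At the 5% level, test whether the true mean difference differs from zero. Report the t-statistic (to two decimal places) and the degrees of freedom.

H0: μ_d = 0; H1: μ_d ≠ 0 (paired t-test on the differences, two-sided).
t = d̄/(s_d/√n) = 6.99/(12.5/√8) = 1.58
df = n − 1 = 7
Two-sided p-value ≈ 0.158
Since p ≈ 0.158 > α = 0.05, fail to reject H0; the data do not provide sufficient evidence against H0.

t = 1.58, df = 7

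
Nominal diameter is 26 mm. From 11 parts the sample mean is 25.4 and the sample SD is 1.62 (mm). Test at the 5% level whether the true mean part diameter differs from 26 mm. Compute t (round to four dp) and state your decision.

t = -1.2284; fail to reject H0

H0: μ = 26; H1: μ ≠ 26 (one-sample t-test, two-sided).
t = (x̄ − μ₀)/(s/√n) = (25.4 − 26)/(1.62/√11) = -1.2284
df = n − 1 = 10
Two-sided p-value ≈ 0.2474
Since p ≈ 0.2474 > α = 0.05, fail to reject H0; the evidence is not statistically significant.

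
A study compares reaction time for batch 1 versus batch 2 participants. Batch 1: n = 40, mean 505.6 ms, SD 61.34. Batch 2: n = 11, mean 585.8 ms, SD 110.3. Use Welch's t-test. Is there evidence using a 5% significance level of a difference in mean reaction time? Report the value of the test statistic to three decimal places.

-2.315

Let group 1 = batch 1, group 2 = batch 2. H0: μ_1 = μ_2; H1: μ_1 ≠ μ_2 (Welch's two-sample t-test, two-sided).
t = (x̄_1 − x̄_2)/√(s_1²/n_1 + s_2²/n_2) = (505.6 − 585.8)/√(61.34²/40 + 110.3²/11) = -2.315
Welch–Satterthwaite df ≈ 11.75
Two-sided p-value ≈ 0.040
Since p ≈ 0.040 < α = 0.05, reject H0; the evidence is statistically significant.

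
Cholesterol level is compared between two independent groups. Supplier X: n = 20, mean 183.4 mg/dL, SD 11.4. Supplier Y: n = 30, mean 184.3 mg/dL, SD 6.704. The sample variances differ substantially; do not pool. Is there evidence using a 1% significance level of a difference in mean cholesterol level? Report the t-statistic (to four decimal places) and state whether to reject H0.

Let group 1 = supplier X, group 2 = supplier Y. H0: μ_1 = μ_2; H1: μ_1 ≠ μ_2 (Welch's two-sample t-test, two-sided).
t = (x̄_1 − x̄_2)/√(s_1²/n_1 + s_2²/n_2) = (183.4 − 184.3)/√(11.4²/20 + 6.704²/30) = -0.3183
Welch–Satterthwaite df ≈ 27.80
Two-sided p-value ≈ 0.7527
Since p ≈ 0.7527 > α = 0.01, fail to reject H0; the data do not provide sufficient evidence against H0.

t = -0.3183; fail to reject H0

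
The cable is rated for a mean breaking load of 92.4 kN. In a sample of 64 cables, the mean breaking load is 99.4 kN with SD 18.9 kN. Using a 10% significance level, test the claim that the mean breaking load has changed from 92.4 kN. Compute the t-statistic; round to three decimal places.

2.963

H0: μ = 92.4; H1: μ ≠ 92.4 (one-sample t-test, two-sided).
t = (x̄ − μ₀)/(s/√n) = (99.4 − 92.4)/(18.9/√64) = 2.963
df = n − 1 = 63
Two-sided p-value ≈ 0.0043
Since p ≈ 0.0043 < α = 0.1, reject H0; the evidence is statistically significant.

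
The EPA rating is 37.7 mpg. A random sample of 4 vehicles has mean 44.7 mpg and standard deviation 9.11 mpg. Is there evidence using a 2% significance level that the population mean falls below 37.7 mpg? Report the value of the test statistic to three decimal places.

H0: μ = 37.7; H1: μ < 37.7 (one-sample t-test, left-tailed).
t = (x̄ − μ₀)/(s/√n) = (44.7 − 37.7)/(9.11/√4) = 1.537
df = n − 1 = 3
p-value = P(T ≤ 1.537) ≈ 0.8890
Since p ≈ 0.8890 > α = 0.02, fail to reject H0; the data do not provide sufficient evidence against H0.

1.537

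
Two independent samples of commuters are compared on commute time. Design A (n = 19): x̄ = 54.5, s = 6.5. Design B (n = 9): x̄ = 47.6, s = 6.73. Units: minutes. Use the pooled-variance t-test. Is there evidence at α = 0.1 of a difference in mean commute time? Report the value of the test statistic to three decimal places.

Let group 1 = design A, group 2 = design B. H0: μ_1 = μ_2; H1: μ_1 ≠ μ_2 (two-sample pooled-variance t-test, two-sided).
s_p² = [(19−1)·6.5² + (9−1)·6.73²]/(19+9−2) = 43.1863
t = (54.5 − 47.6)/√[43.1863·(1/19 + 1/9)] = 2.595
df = n₁ + n₂ − 2 = 26
Two-sided p-value ≈ 0.0154
Since p ≈ 0.0154 < α = 0.1, reject H0; the data support H1.

2.595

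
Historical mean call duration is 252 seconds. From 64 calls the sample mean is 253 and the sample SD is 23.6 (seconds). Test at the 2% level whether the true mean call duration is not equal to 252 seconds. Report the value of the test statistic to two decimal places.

0.34

H0: μ = 252; H1: μ ≠ 252 (one-sample t-test, two-sided).
t = (x̄ − μ₀)/(s/√n) = (253 − 252)/(23.6/√64) = 0.34
df = n − 1 = 63
Two-sided p-value ≈ 0.736
Since p ≈ 0.736 > α = 0.02, fail to reject H0; the evidence is not statistically significant.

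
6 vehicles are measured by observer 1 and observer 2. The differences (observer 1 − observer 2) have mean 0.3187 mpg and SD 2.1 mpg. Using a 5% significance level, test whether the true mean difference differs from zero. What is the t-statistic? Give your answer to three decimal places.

0.372

H0: μ_d = 0; H1: μ_d ≠ 0 (paired t-test on the differences, two-sided).
t = d̄/(s_d/√n) = 0.3187/(2.1/√6) = 0.372
df = n − 1 = 5
Two-sided p-value ≈ 0.725
Since p ≈ 0.725 > α = 0.05, fail to reject H0; the evidence is not statistically significant.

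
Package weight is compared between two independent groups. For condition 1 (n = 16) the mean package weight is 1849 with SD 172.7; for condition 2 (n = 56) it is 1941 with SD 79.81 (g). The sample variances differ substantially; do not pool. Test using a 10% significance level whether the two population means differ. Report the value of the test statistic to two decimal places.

Let group 1 = condition 1, group 2 = condition 2. H0: μ_1 = μ_2; H1: μ_1 ≠ μ_2 (Welch's two-sample t-test, two-sided).
t = (x̄_1 − x̄_2)/√(s_1²/n_1 + s_2²/n_2) = (1849 − 1941)/√(172.7²/16 + 79.81²/56) = -2.07
Welch–Satterthwaite df ≈ 16.87
Two-sided p-value ≈ 0.054
Since p ≈ 0.054 < α = 0.1, reject H0; the evidence is statistically significant.

-2.07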